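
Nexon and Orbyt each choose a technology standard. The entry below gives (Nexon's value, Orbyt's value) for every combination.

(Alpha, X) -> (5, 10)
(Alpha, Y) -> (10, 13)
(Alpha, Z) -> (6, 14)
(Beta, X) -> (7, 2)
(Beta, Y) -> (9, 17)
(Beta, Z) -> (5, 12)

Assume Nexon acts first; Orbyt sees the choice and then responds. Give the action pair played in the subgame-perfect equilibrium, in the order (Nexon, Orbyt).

(Beta, Y)

Solve by backward induction (Nexon leads).
- Alpha → Orbyt plays Z (best of 10, 13, 14); Nexon gets 6.
- Beta → Orbyt plays Y (best of 2, 17, 12); Nexon gets 9.
Maximizing over 6, 9, Nexon chooses Beta. Subgame-perfect outcome: (Beta, Y) with payoffs (9, 17).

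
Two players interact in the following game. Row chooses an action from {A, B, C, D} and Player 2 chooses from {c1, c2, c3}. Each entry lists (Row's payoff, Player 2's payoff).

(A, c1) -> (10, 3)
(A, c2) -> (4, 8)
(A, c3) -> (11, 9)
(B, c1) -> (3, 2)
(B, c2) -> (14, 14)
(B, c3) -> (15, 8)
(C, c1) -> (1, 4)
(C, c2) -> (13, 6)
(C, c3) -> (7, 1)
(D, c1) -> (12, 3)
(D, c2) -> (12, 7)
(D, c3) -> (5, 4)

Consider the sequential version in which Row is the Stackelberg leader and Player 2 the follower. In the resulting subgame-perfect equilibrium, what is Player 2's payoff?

14

Solve by backward induction (Row leads).
- A → Player 2 plays c3 (best of 3, 8, 9); Row gets 11.
- B → Player 2 plays c2 (best of 2, 14, 8); Row gets 14.
- C → Player 2 plays c2 (best of 4, 6, 1); Row gets 13.
- D → Player 2 plays c2 (best of 3, 7, 4); Row gets 12.
Among 11, 14, 13, 12, the best is 14 at B. Subgame-perfect outcome: (B, c2) with payoffs (14, 14).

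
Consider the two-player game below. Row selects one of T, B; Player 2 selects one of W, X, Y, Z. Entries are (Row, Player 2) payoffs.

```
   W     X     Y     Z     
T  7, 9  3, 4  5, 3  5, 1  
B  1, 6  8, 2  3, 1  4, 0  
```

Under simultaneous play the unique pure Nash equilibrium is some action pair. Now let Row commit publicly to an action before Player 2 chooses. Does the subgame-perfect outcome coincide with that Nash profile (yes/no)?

yes

Backward induction with Row moving first.
- T: Player 2 compares 9, 4, 3, 1 and picks W; Row would get 7.
- B: Player 2 compares 6, 2, 1, 0 and picks W; Row would get 1.
Row's induced payoffs are 7, 1, so Row commits to T. Subgame-perfect outcome: (T, W) with payoffs (7, 9).
Now find the simultaneous Nash equilibrium.
Row's best replies: W→T; X→B; Y→T; Z→T.
Player 2's best replies: T→W; B→W.
The unique mutual best reply is (T, W), giving (7, 9).
Sequential outcome (T, W) coincides with the Nash profile (T, W).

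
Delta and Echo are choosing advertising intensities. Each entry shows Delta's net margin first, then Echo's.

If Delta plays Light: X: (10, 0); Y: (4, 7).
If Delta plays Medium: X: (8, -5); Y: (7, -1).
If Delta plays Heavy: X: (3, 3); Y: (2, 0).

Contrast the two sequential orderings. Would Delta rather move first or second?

second

If Delta leads: Echo's best replies are Light→Y, Medium→Y, Heavy→X; Delta's induced payoffs 4, 7, 3; outcome (Medium, Y), payoffs (7, -1).
If Echo leads: Delta's best replies are X→Light, Y→Medium; Echo's induced payoffs 0, -1; outcome (Light, X), payoffs (10, 0).
Delta gets 7 moving first and 10 moving second, so Delta prefers to move second.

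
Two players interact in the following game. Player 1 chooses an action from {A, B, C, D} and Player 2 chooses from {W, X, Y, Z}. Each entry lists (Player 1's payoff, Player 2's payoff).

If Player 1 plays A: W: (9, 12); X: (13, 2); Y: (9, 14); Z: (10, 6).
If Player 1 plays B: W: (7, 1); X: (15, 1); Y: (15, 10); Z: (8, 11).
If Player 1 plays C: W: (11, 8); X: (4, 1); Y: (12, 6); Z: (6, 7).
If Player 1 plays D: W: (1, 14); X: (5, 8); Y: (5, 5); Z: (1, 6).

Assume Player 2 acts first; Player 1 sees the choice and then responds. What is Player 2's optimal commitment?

Y

Work backward from Player 1's decision.
- W: BR = C, leader payoff 8.
- X: BR = B, leader payoff 1.
- Y: BR = B, leader payoff 10.
- Z: BR = A, leader payoff 6.
Among 8, 1, 10, 6, the best is 10 at Y. Subgame-perfect outcome: (B, Y) with payoffs (15, 10).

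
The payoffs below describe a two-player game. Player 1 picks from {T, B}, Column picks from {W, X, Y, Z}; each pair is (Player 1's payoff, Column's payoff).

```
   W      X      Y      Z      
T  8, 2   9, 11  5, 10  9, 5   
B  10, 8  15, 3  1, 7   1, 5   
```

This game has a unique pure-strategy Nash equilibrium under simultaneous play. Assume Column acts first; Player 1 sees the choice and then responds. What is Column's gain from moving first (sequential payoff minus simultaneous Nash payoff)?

2

Work backward from Player 1's decision.
- W: BR = B, leader payoff 8.
- X: BR = B, leader payoff 3.
- Y: BR = T, leader payoff 10.
- Z: BR = T, leader payoff 5.
Among 8, 3, 10, 5, the best is 10 at Y. Subgame-perfect outcome: (T, Y) with payoffs (5, 10).
Under simultaneous play:
Player 1's best replies: W→B; X→B; Y→T; Z→T.
Column's best replies: T→X; B→W.
The unique mutual best reply is (B, W), giving (10, 8).
Column's commitment gain: 10 − 8 = 2.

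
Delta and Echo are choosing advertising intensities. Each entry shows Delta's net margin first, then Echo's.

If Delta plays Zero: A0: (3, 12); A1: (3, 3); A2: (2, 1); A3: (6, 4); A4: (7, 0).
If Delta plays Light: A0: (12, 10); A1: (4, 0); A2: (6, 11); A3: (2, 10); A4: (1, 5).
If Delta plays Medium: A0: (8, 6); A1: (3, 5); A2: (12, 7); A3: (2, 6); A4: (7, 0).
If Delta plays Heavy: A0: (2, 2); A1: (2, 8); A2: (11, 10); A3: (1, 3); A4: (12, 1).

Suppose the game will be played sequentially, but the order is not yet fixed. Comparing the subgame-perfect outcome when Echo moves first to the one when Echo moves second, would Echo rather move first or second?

If Delta leads: Echo's best replies are Zero→A0, Light→A2, Medium→A2, Heavy→A2; Delta's induced payoffs 3, 6, 12, 11; outcome (Medium, A2), payoffs (12, 7).
If Echo leads: Delta's best replies are A0→Light, A1→Light, A2→Medium, A3→Zero, A4→Heavy; Echo's induced payoffs 10, 0, 7, 4, 1; outcome (Light, A0), payoffs (12, 10).
Echo gets 10 moving first and 7 moving second, so Echo prefers to move first.

first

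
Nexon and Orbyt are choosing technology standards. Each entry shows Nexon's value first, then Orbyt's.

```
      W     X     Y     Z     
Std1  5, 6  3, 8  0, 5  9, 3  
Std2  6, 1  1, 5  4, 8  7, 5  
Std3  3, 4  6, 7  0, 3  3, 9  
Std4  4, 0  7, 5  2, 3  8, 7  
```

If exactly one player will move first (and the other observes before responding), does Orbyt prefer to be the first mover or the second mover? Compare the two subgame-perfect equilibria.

first

If Nexon leads: Orbyt's best replies are Std1→X, Std2→Y, Std3→Z, Std4→Z; Nexon's induced payoffs 3, 4, 3, 8; outcome (Std4, Z), payoffs (8, 7).
If Orbyt leads: Nexon's best replies are W→Std2, X→Std4, Y→Std2, Z→Std1; Orbyt's induced payoffs 1, 5, 8, 3; outcome (Std2, Y), payoffs (4, 8).
Orbyt gets 8 moving first and 7 moving second, so Orbyt prefers to move first.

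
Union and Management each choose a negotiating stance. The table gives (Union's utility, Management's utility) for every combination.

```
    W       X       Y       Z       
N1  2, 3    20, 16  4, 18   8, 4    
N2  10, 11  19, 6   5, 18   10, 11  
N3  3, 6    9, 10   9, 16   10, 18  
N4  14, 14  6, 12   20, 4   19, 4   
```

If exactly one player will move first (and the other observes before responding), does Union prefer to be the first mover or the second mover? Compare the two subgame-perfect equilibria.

second

If Union leads: Management's best replies are N1→Y, N2→Y, N3→Z, N4→W; Union's induced payoffs 4, 5, 10, 14; outcome (N4, W), payoffs (14, 14).
If Management leads: Union's best replies are W→N4, X→N1, Y→N4, Z→N4; Management's induced payoffs 14, 16, 4, 4; outcome (N1, X), payoffs (20, 16).
Union gets 14 moving first and 20 moving second, so Union prefers to move second.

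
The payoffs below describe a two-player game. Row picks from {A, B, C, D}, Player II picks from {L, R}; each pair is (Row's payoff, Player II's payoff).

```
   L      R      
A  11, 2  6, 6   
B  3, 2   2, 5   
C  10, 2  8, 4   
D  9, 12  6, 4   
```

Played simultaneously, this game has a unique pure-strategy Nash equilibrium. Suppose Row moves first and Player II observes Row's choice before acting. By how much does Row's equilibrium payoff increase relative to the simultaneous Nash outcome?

1

Player II best-responds to each possible Row move:
- A: Player II compares 2, 6 and picks R; Row would get 6.
- B: Player II compares 2, 5 and picks R; Row would get 2.
- C: Player II compares 2, 4 and picks R; Row would get 8.
- D: Player II compares 12, 4 and picks L; Row would get 9.
Maximizing over 6, 2, 8, 9, Row chooses D. Subgame-perfect outcome: (D, L) with payoffs (9, 12).
Under simultaneous play:
Row's best replies: L→A; R→C.
Player II's best replies: A→R; B→R; C→R; D→L.
The unique mutual best reply is (C, R), giving (8, 4).
Row's commitment gain: 9 − 8 = 1.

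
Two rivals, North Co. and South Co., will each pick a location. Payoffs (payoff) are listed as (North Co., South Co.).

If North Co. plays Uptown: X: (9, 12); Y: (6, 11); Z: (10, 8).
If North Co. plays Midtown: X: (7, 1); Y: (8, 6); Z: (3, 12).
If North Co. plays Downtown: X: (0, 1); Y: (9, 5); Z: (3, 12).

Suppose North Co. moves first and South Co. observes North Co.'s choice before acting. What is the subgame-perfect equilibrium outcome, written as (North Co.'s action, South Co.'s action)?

South Co. best-responds to each possible North Co. move:
- Uptown → South Co. plays X (best of 12, 11, 8); North Co. gets 9.
- Midtown → South Co. plays Z (best of 1, 6, 12); North Co. gets 3.
- Downtown → South Co. plays Z (best of 1, 5, 12); North Co. gets 3.
Among 9, 3, 3, the best is 9 at Uptown. Subgame-perfect outcome: (Uptown, X) with payoffs (9, 12).

(Uptown, X)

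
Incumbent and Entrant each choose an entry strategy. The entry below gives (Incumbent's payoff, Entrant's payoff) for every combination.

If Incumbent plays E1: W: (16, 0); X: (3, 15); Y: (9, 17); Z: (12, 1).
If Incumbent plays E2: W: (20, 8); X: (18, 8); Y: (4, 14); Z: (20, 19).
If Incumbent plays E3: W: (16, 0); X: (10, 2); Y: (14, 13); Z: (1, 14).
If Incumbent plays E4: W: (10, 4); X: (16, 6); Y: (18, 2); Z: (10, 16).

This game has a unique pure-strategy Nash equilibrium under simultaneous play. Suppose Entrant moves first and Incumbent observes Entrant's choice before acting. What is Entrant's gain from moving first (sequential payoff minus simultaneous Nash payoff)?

Solve by backward induction (Entrant leads).
- W: Incumbent compares 16, 20, 16, 10 and picks E2; Entrant would get 8.
- X: Incumbent compares 3, 18, 10, 16 and picks E2; Entrant would get 8.
- Y: Incumbent compares 9, 4, 14, 18 and picks E4; Entrant would get 2.
- Z: Incumbent compares 12, 20, 1, 10 and picks E2; Entrant would get 19.
Entrant's induced payoffs are 8, 8, 2, 19, so Entrant commits to Z. Subgame-perfect outcome: (E2, Z) with payoffs (20, 19).
For the simultaneous game, intersect best replies.
Incumbent's best replies: W→E2; X→E2; Y→E4; Z→E2.
Entrant's best replies: E1→Y; E2→Z; E3→Z; E4→Z.
Only (E2, Z) has each player best-responding; Nash payoffs (20, 19).
Entrant's commitment gain: 19 − 19 = 0.

0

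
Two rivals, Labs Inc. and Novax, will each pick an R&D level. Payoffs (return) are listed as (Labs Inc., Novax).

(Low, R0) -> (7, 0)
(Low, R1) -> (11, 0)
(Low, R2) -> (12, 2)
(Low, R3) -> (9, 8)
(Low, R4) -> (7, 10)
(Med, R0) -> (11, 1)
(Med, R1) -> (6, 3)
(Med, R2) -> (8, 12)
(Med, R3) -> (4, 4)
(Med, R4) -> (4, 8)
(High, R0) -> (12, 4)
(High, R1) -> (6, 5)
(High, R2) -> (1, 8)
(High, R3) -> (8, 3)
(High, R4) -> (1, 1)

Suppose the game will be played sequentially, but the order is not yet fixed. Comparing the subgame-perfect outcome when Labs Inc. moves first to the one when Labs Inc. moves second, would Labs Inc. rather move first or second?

first

If Labs Inc. leads: Novax's best replies are Low→R4, Med→R2, High→R2; Labs Inc.'s induced payoffs 7, 8, 1; outcome (Med, R2), payoffs (8, 12).
If Novax leads: Labs Inc.'s best replies are R0→High, R1→Low, R2→Low, R3→Low, R4→Low; Novax's induced payoffs 4, 0, 2, 8, 10; outcome (Low, R4), payoffs (7, 10).
Labs Inc. gets 8 moving first and 7 moving second, so Labs Inc. prefers to move first.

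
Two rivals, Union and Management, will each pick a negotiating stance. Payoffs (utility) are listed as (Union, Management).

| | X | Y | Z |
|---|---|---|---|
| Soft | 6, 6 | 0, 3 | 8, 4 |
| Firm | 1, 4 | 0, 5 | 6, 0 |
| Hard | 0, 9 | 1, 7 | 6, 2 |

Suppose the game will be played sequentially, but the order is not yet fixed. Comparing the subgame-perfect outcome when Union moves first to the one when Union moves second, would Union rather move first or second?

If Union leads: Management's best replies are Soft→X, Firm→Y, Hard→X; Union's induced payoffs 6, 0, 0; outcome (Soft, X), payoffs (6, 6).
If Management leads: Union's best replies are X→Soft, Y→Hard, Z→Soft; Management's induced payoffs 6, 7, 4; outcome (Hard, Y), payoffs (1, 7).
Union gets 6 moving first and 1 moving second, so Union prefers to move first.

first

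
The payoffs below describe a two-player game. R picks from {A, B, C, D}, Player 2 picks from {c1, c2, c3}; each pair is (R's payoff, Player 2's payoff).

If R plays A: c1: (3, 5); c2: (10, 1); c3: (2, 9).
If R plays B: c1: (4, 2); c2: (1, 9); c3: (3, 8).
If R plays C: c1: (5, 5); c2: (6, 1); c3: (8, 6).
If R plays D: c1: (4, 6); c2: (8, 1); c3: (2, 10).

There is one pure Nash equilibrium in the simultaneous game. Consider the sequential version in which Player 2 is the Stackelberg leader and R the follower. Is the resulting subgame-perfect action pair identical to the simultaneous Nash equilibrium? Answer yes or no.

yes

Work backward from R's decision.
- c1: R compares 3, 4, 5, 4 and picks C; Player 2 would get 5.
- c2: R compares 10, 1, 6, 8 and picks A; Player 2 would get 1.
- c3: R compares 2, 3, 8, 2 and picks C; Player 2 would get 6.
Maximizing over 5, 1, 6, Player 2 chooses c3. Subgame-perfect outcome: (C, c3) with payoffs (8, 6).
Now find the simultaneous Nash equilibrium.
R's best replies: c1→C; c2→A; c3→C.
Player 2's best replies: A→c3; B→c2; C→c3; D→c3.
Only (C, c3) has each player best-responding; Nash payoffs (8, 6).
Sequential outcome (C, c3) coincides with the Nash profile (C, c3).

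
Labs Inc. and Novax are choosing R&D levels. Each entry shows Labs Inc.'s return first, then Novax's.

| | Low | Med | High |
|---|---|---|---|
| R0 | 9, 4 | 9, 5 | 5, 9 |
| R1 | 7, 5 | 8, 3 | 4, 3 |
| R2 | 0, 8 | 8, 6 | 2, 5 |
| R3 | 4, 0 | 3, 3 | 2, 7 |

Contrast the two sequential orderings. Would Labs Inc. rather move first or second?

first

If Labs Inc. leads: Novax's best replies are R0→High, R1→Low, R2→Low, R3→High; Labs Inc.'s induced payoffs 5, 7, 0, 2; outcome (R1, Low), payoffs (7, 5).
If Novax leads: Labs Inc.'s best replies are Low→R0, Med→R0, High→R0; Novax's induced payoffs 4, 5, 9; outcome (R0, High), payoffs (5, 9).
Labs Inc. gets 7 moving first and 5 moving second, so Labs Inc. prefers to move first.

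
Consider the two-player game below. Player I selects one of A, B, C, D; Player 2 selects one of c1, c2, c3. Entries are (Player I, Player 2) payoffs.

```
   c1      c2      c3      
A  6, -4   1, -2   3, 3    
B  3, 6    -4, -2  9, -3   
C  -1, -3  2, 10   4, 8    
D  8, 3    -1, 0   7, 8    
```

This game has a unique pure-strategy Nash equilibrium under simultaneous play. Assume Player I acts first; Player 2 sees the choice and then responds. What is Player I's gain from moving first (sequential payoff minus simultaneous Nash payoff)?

Player 2 best-responds to each possible Player I move:
- A: BR = c3, leader payoff 3.
- B: BR = c1, leader payoff 3.
- C: BR = c2, leader payoff 2.
- D: BR = c3, leader payoff 7.
Among 3, 3, 2, 7, the best is 7 at D. Subgame-perfect outcome: (D, c3) with payoffs (7, 8).
For the simultaneous game, intersect best replies.
Player I's best replies: c1→D; c2→C; c3→B.
Player 2's best replies: A→c3; B→c1; C→c2; D→c3.
Only (C, c2) has each player best-responding; Nash payoffs (2, 10).
Player I's commitment gain: 7 − 2 = 5.

5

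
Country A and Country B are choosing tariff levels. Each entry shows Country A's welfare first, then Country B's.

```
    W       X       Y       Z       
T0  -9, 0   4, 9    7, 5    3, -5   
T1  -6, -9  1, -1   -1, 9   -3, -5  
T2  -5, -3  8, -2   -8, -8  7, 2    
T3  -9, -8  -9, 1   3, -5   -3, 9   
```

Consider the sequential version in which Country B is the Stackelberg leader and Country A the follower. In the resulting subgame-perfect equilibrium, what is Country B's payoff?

Backward induction with Country B moving first.
- W: BR = T2, leader payoff -3.
- X: BR = T2, leader payoff -2.
- Y: BR = T0, leader payoff 5.
- Z: BR = T2, leader payoff 2.
Among -3, -2, 5, 2, the best is 5 at Y. Subgame-perfect outcome: (T0, Y) with payoffs (7, 5).

5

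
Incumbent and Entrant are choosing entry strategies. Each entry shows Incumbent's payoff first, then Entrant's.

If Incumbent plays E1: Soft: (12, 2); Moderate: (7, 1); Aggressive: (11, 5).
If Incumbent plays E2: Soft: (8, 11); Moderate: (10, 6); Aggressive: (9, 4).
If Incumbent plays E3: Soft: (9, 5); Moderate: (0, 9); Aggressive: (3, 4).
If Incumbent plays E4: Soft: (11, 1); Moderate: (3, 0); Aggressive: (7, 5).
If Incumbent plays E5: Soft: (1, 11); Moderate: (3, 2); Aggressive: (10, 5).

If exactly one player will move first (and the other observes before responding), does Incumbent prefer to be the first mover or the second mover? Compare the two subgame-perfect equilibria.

first

If Incumbent leads: Entrant's best replies are E1→Aggressive, E2→Soft, E3→Moderate, E4→Aggressive, E5→Soft; Incumbent's induced payoffs 11, 8, 0, 7, 1; outcome (E1, Aggressive), payoffs (11, 5).
If Entrant leads: Incumbent's best replies are Soft→E1, Moderate→E2, Aggressive→E1; Entrant's induced payoffs 2, 6, 5; outcome (E2, Moderate), payoffs (10, 6).
Incumbent gets 11 moving first and 10 moving second, so Incumbent prefers to move first.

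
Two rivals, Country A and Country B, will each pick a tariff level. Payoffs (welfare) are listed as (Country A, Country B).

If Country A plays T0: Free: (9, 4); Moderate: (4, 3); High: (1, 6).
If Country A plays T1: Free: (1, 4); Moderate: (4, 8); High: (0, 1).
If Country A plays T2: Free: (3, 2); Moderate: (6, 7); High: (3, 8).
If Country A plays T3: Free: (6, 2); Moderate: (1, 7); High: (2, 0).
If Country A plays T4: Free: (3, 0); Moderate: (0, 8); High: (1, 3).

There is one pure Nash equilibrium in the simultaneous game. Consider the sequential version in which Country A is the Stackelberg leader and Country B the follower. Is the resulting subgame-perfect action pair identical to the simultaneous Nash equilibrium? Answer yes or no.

Backward induction with Country A moving first.
- T0: BR = High, leader payoff 1.
- T1: BR = Moderate, leader payoff 4.
- T2: BR = High, leader payoff 3.
- T3: BR = Moderate, leader payoff 1.
- T4: BR = Moderate, leader payoff 0.
Among 1, 4, 3, 1, 0, the best is 4 at T1. Subgame-perfect outcome: (T1, Moderate) with payoffs (4, 8).
Under simultaneous play:
Country A's best replies: Free→T0; Moderate→T2; High→T2.
Country B's best replies: T0→High; T1→Moderate; T2→High; T3→Moderate; T4→Moderate.
The unique mutual best reply is (T2, High), giving (3, 8).
Sequential outcome (T1, Moderate) differs from the Nash profile (T2, High).

no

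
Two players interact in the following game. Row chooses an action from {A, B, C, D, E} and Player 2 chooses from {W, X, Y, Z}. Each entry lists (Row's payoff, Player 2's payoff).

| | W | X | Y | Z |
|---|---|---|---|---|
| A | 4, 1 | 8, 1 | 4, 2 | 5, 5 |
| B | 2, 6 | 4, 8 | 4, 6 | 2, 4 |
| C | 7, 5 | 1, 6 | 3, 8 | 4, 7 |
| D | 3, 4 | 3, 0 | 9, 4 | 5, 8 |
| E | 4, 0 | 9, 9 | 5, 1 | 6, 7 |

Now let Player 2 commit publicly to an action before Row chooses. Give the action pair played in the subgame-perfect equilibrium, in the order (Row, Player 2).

Work backward from Row's decision.
- W → Row plays C (best of 4, 2, 7, 3, 4); Player 2 gets 5.
- X → Row plays E (best of 8, 4, 1, 3, 9); Player 2 gets 9.
- Y → Row plays D (best of 4, 4, 3, 9, 5); Player 2 gets 4.
- Z → Row plays E (best of 5, 2, 4, 5, 6); Player 2 gets 7.
Maximizing over 5, 9, 4, 7, Player 2 chooses X. Subgame-perfect outcome: (E, X) with payoffs (9, 9).

(E, X)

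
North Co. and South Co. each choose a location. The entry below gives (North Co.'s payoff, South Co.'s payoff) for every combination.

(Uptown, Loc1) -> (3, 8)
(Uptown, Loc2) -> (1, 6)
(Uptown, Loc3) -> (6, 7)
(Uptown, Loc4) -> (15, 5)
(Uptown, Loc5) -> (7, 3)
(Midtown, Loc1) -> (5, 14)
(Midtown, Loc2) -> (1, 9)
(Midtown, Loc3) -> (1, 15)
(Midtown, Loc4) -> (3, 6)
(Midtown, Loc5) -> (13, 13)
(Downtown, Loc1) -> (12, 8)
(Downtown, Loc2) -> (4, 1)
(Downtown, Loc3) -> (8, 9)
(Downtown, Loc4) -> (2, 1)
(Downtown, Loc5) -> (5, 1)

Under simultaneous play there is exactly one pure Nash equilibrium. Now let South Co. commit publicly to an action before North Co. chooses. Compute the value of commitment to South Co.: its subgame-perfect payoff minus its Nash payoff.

4

Backward induction with South Co. moving first.
- Loc1: BR = Downtown, leader payoff 8.
- Loc2: BR = Downtown, leader payoff 1.
- Loc3: BR = Downtown, leader payoff 9.
- Loc4: BR = Uptown, leader payoff 5.
- Loc5: BR = Midtown, leader payoff 13.
Maximizing over 8, 1, 9, 5, 13, South Co. chooses Loc5. Subgame-perfect outcome: (Midtown, Loc5) with payoffs (13, 13).
Under simultaneous play:
North Co.'s best replies: Loc1→Downtown; Loc2→Downtown; Loc3→Downtown; Loc4→Uptown; Loc5→Midtown.
South Co.'s best replies: Uptown→Loc1; Midtown→Loc3; Downtown→Loc3.
Only (Downtown, Loc3) has each player best-responding; Nash payoffs (8, 9).
South Co.'s commitment gain: 13 − 9 = 4.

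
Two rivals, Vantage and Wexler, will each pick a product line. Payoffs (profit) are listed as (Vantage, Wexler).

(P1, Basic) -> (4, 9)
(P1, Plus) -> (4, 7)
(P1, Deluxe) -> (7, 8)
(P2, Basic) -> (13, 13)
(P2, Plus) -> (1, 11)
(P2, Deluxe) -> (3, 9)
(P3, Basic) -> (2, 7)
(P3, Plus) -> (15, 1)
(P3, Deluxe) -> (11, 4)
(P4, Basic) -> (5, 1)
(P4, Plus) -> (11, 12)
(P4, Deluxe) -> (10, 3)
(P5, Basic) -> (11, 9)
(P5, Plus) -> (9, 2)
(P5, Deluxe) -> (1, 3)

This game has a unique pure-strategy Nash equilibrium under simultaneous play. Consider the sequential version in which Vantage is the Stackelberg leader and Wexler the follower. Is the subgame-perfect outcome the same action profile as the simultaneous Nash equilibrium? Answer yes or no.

yes

Solve by backward induction (Vantage leads).
- P1: Wexler compares 9, 7, 8 and picks Basic; Vantage would get 4.
- P2: Wexler compares 13, 11, 9 and picks Basic; Vantage would get 13.
- P3: Wexler compares 7, 1, 4 and picks Basic; Vantage would get 2.
- P4: Wexler compares 1, 12, 3 and picks Plus; Vantage would get 11.
- P5: Wexler compares 9, 2, 3 and picks Basic; Vantage would get 11.
Maximizing over 4, 13, 2, 11, 11, Vantage chooses P2. Subgame-perfect outcome: (P2, Basic) with payoffs (13, 13).
Under simultaneous play:
Vantage's best replies: Basic→P2; Plus→P3; Deluxe→P3.
Wexler's best replies: P1→Basic; P2→Basic; P3→Basic; P4→Plus; P5→Basic.
The unique mutual best reply is (P2, Basic), giving (13, 13).
Sequential outcome (P2, Basic) coincides with the Nash profile (P2, Basic).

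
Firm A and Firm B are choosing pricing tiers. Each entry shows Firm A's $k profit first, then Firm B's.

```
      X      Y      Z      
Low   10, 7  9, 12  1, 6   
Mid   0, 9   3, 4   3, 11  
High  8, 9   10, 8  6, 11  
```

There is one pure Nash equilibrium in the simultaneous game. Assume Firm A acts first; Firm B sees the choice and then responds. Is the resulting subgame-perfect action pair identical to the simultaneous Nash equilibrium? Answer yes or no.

Work backward from Firm B's decision.
- Low: BR = Y, leader payoff 9.
- Mid: BR = Z, leader payoff 3.
- High: BR = Z, leader payoff 6.
Maximizing over 9, 3, 6, Firm A chooses Low. Subgame-perfect outcome: (Low, Y) with payoffs (9, 12).
Now find the simultaneous Nash equilibrium.
Firm A's best replies: X→Low; Y→High; Z→High.
Firm B's best replies: Low→Y; Mid→Z; High→Z.
The unique mutual best reply is (High, Z), giving (6, 11).
Sequential outcome (Low, Y) differs from the Nash profile (High, Z).

no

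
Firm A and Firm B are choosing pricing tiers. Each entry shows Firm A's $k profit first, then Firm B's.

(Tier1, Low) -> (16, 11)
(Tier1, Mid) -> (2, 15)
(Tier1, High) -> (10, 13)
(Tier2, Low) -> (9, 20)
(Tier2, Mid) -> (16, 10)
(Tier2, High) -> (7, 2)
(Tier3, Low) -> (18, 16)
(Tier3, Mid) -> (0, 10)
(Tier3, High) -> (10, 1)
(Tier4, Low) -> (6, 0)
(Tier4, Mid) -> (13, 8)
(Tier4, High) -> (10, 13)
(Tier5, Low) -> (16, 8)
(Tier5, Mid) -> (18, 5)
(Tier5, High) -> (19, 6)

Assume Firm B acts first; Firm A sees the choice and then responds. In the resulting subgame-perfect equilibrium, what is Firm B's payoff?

16

Solve by backward induction (Firm B leads).
- Low: BR = Tier3, leader payoff 16.
- Mid: BR = Tier5, leader payoff 5.
- High: BR = Tier5, leader payoff 6.
Firm B's induced payoffs are 16, 5, 6, so Firm B commits to Low. Subgame-perfect outcome: (Tier3, Low) with payoffs (18, 16).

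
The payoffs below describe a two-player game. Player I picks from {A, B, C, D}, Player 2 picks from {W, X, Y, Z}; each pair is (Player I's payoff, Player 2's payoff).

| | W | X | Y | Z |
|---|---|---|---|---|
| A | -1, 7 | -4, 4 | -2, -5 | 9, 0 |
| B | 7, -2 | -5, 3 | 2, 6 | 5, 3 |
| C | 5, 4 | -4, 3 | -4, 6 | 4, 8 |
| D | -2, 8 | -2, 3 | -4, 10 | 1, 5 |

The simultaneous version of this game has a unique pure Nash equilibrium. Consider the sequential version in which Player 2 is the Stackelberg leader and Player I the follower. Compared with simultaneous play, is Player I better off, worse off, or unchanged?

Work backward from Player I's decision.
- W: BR = B, leader payoff -2.
- X: BR = D, leader payoff 3.
- Y: BR = B, leader payoff 6.
- Z: BR = A, leader payoff 0.
Among -2, 3, 6, 0, the best is 6 at Y. Subgame-perfect outcome: (B, Y) with payoffs (2, 6).
Now find the simultaneous Nash equilibrium.
Player I's best replies: W→B; X→D; Y→B; Z→A.
Player 2's best replies: A→W; B→Y; C→Z; D→Y.
Only (B, Y) has each player best-responding; Nash payoffs (2, 6).
Player I earns 2 sequentially versus 2 at the Nash outcome: unchanged.

unchanged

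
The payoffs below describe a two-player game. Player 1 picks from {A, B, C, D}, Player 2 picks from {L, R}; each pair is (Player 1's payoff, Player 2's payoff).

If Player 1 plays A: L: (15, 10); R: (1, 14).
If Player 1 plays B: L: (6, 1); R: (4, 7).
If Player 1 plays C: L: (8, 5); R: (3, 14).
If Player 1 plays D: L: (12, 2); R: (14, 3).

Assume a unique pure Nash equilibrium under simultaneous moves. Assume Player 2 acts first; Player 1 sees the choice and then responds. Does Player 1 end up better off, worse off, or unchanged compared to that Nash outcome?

better off

Player 1 best-responds to each possible Player 2 move:
- L: Player 1 compares 15, 6, 8, 12 and picks A; Player 2 would get 10.
- R: Player 1 compares 1, 4, 3, 14 and picks D; Player 2 would get 3.
Maximizing over 10, 3, Player 2 chooses L. Subgame-perfect outcome: (A, L) with payoffs (15, 10).
For the simultaneous game, intersect best replies.
Player 1's best replies: L→A; R→D.
Player 2's best replies: A→R; B→R; C→R; D→R.
Only (D, R) has each player best-responding; Nash payoffs (14, 3).
Player 1 earns 15 sequentially versus 14 at the Nash outcome: better off.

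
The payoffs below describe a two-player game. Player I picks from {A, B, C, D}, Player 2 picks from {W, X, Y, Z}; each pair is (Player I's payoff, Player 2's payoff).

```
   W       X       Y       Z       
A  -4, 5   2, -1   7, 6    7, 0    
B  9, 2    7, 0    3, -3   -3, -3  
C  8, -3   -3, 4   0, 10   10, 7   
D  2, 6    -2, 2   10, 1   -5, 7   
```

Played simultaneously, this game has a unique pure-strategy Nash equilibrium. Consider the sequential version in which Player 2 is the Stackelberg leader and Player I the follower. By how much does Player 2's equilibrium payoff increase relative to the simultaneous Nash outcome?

Player I best-responds to each possible Player 2 move:
- W: BR = B, leader payoff 2.
- X: BR = B, leader payoff 0.
- Y: BR = D, leader payoff 1.
- Z: BR = C, leader payoff 7.
Maximizing over 2, 0, 1, 7, Player 2 chooses Z. Subgame-perfect outcome: (C, Z) with payoffs (10, 7).
Now find the simultaneous Nash equilibrium.
Player I's best replies: W→B; X→B; Y→D; Z→C.
Player 2's best replies: A→Y; B→W; C→Y; D→Z.
The unique mutual best reply is (B, W), giving (9, 2).
Player 2's commitment gain: 7 − 2 = 5.

5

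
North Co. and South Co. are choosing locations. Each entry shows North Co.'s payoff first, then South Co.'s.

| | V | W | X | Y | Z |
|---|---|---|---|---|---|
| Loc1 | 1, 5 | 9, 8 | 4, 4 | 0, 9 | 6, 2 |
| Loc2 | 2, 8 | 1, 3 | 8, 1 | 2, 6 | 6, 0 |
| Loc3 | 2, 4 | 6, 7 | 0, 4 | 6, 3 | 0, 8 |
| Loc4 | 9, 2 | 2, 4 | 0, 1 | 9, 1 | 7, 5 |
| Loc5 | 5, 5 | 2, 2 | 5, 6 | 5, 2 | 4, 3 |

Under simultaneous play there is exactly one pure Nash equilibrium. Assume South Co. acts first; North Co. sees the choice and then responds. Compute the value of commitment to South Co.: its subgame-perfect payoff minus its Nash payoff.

3

North Co. best-responds to each possible South Co. move:
- V → North Co. plays Loc4 (best of 1, 2, 2, 9, 5); South Co. gets 2.
- W → North Co. plays Loc1 (best of 9, 1, 6, 2, 2); South Co. gets 8.
- X → North Co. plays Loc2 (best of 4, 8, 0, 0, 5); South Co. gets 1.
- Y → North Co. plays Loc4 (best of 0, 2, 6, 9, 5); South Co. gets 1.
- Z → North Co. plays Loc4 (best of 6, 6, 0, 7, 4); South Co. gets 5.
South Co.'s induced payoffs are 2, 8, 1, 1, 5, so South Co. commits to W. Subgame-perfect outcome: (Loc1, W) with payoffs (9, 8).
Under simultaneous play:
North Co.'s best replies: V→Loc4; W→Loc1; X→Loc2; Y→Loc4; Z→Loc4.
South Co.'s best replies: Loc1→Y; Loc2→V; Loc3→Z; Loc4→Z; Loc5→X.
Only (Loc4, Z) has each player best-responding; Nash payoffs (7, 5).
South Co.'s commitment gain: 8 − 5 = 3.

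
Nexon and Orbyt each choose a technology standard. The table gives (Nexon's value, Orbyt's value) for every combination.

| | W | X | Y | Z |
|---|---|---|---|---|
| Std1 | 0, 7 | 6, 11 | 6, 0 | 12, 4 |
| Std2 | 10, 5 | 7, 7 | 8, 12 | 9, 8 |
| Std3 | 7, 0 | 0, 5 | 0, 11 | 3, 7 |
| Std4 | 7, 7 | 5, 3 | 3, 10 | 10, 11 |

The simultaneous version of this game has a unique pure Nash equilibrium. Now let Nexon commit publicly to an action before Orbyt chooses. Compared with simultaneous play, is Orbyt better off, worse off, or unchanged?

worse off

Orbyt best-responds to each possible Nexon move:
- Std1: Orbyt compares 7, 11, 0, 4 and picks X; Nexon would get 6.
- Std2: Orbyt compares 5, 7, 12, 8 and picks Y; Nexon would get 8.
- Std3: Orbyt compares 0, 5, 11, 7 and picks Y; Nexon would get 0.
- Std4: Orbyt compares 7, 3, 10, 11 and picks Z; Nexon would get 10.
Among 6, 8, 0, 10, the best is 10 at Std4. Subgame-perfect outcome: (Std4, Z) with payoffs (10, 11).
Under simultaneous play:
Nexon's best replies: W→Std2; X→Std2; Y→Std2; Z→Std1.
Orbyt's best replies: Std1→X; Std2→Y; Std3→Y; Std4→Z.
The unique mutual best reply is (Std2, Y), giving (8, 12).
Orbyt earns 11 sequentially versus 12 at the Nash outcome: worse off.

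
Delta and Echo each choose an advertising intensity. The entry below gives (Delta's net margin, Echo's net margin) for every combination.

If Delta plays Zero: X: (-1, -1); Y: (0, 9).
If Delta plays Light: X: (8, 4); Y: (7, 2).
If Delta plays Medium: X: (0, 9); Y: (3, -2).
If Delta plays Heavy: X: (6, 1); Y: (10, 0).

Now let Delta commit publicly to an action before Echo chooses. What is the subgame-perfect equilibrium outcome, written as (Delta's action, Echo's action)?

(Light, X)

Work backward from Echo's decision.
- Zero: BR = Y, leader payoff 0.
- Light: BR = X, leader payoff 8.
- Medium: BR = X, leader payoff 0.
- Heavy: BR = X, leader payoff 6.
Maximizing over 0, 8, 0, 6, Delta chooses Light. Subgame-perfect outcome: (Light, X) with payoffs (8, 4).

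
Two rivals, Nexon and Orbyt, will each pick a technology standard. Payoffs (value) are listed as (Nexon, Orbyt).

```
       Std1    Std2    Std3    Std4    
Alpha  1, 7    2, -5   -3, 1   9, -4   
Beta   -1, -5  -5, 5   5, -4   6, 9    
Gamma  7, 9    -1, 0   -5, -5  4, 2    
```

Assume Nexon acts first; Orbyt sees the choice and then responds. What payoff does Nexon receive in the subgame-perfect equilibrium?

7

Solve by backward induction (Nexon leads).
- Alpha: Orbyt compares 7, -5, 1, -4 and picks Std1; Nexon would get 1.
- Beta: Orbyt compares -5, 5, -4, 9 and picks Std4; Nexon would get 6.
- Gamma: Orbyt compares 9, 0, -5, 2 and picks Std1; Nexon would get 7.
Among 1, 6, 7, the best is 7 at Gamma. Subgame-perfect outcome: (Gamma, Std1) with payoffs (7, 9).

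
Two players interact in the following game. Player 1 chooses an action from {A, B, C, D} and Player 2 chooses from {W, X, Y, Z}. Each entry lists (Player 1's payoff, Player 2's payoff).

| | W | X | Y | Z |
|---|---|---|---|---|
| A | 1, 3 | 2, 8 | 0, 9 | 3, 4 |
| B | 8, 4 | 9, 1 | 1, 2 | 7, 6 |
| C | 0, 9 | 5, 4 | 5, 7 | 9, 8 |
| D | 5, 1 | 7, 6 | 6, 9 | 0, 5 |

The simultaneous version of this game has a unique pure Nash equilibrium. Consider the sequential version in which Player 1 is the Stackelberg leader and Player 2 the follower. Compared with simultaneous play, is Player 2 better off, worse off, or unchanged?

Backward induction with Player 1 moving first.
- A: BR = Y, leader payoff 0.
- B: BR = Z, leader payoff 7.
- C: BR = W, leader payoff 0.
- D: BR = Y, leader payoff 6.
Maximizing over 0, 7, 0, 6, Player 1 chooses B. Subgame-perfect outcome: (B, Z) with payoffs (7, 6).
For the simultaneous game, intersect best replies.
Player 1's best replies: W→B; X→B; Y→D; Z→C.
Player 2's best replies: A→Y; B→Z; C→W; D→Y.
Only (D, Y) has each player best-responding; Nash payoffs (6, 9).
Player 2 earns 6 sequentially versus 9 at the Nash outcome: worse off.

worse off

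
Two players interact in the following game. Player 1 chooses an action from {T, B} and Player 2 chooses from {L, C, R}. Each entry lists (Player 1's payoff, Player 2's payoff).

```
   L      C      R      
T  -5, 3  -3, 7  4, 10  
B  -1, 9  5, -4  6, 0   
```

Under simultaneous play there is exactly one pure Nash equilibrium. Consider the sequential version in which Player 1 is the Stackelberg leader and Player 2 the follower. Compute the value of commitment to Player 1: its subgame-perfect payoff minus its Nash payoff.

Solve by backward induction (Player 1 leads).
- T: Player 2 compares 3, 7, 10 and picks R; Player 1 would get 4.
- B: Player 2 compares 9, -4, 0 and picks L; Player 1 would get -1.
Player 1's induced payoffs are 4, -1, so Player 1 commits to T. Subgame-perfect outcome: (T, R) with payoffs (4, 10).
Under simultaneous play:
Player 1's best replies: L→B; C→B; R→B.
Player 2's best replies: T→R; B→L.
The unique mutual best reply is (B, L), giving (-1, 9).
Player 1's commitment gain: 4 − -1 = 5.

5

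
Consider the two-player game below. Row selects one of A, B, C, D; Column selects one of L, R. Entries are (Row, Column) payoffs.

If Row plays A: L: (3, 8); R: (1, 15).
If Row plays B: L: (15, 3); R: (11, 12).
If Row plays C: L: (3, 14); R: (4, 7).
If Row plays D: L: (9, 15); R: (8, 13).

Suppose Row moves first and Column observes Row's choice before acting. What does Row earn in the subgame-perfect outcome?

11

Column best-responds to each possible Row move:
- A → Column plays R (best of 8, 15); Row gets 1.
- B → Column plays R (best of 3, 12); Row gets 11.
- C → Column plays L (best of 14, 7); Row gets 3.
- D → Column plays L (best of 15, 13); Row gets 9.
Row's induced payoffs are 1, 11, 3, 9, so Row commits to B. Subgame-perfect outcome: (B, R) with payoffs (11, 12).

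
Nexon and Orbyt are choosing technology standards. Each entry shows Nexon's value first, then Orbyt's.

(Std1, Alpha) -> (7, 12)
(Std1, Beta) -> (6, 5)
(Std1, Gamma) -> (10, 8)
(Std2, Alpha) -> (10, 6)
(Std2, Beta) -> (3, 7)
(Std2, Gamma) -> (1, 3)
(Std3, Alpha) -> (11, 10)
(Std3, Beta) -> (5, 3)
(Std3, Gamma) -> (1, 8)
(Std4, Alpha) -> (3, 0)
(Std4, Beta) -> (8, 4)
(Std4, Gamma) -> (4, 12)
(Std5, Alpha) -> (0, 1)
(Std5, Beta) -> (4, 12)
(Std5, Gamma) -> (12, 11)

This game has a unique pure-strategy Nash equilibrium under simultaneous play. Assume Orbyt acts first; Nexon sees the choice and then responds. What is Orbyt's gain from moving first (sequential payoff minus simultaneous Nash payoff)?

Backward induction with Orbyt moving first.
- Alpha: BR = Std3, leader payoff 10.
- Beta: BR = Std4, leader payoff 4.
- Gamma: BR = Std5, leader payoff 11.
Orbyt's induced payoffs are 10, 4, 11, so Orbyt commits to Gamma. Subgame-perfect outcome: (Std5, Gamma) with payoffs (12, 11).
Now find the simultaneous Nash equilibrium.
Nexon's best replies: Alpha→Std3; Beta→Std4; Gamma→Std5.
Orbyt's best replies: Std1→Alpha; Std2→Beta; Std3→Alpha; Std4→Gamma; Std5→Beta.
The unique mutual best reply is (Std3, Alpha), giving (11, 10).
Orbyt's commitment gain: 11 − 10 = 1.

1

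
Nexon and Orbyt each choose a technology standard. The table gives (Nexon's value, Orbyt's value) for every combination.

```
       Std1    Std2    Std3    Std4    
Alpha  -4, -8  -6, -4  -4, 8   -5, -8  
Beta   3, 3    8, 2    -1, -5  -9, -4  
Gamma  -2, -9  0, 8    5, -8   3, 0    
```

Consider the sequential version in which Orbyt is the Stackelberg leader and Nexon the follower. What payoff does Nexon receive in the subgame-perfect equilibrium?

Nexon best-responds to each possible Orbyt move:
- Std1 → Nexon plays Beta (best of -4, 3, -2); Orbyt gets 3.
- Std2 → Nexon plays Beta (best of -6, 8, 0); Orbyt gets 2.
- Std3 → Nexon plays Gamma (best of -4, -1, 5); Orbyt gets -8.
- Std4 → Nexon plays Gamma (best of -5, -9, 3); Orbyt gets 0.
Maximizing over 3, 2, -8, 0, Orbyt chooses Std1. Subgame-perfect outcome: (Beta, Std1) with payoffs (3, 3).

3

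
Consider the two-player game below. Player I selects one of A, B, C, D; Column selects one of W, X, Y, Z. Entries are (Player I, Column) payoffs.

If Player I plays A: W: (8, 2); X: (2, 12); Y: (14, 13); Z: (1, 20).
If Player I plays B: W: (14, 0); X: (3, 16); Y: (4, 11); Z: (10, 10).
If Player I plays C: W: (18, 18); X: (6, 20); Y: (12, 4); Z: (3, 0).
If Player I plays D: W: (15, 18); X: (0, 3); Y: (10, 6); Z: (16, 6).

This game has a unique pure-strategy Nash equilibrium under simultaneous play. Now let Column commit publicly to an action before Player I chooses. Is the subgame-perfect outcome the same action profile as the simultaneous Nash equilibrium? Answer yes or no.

Work backward from Player I's decision.
- W → Player I plays C (best of 8, 14, 18, 15); Column gets 18.
- X → Player I plays C (best of 2, 3, 6, 0); Column gets 20.
- Y → Player I plays A (best of 14, 4, 12, 10); Column gets 13.
- Z → Player I plays D (best of 1, 10, 3, 16); Column gets 6.
Column's induced payoffs are 18, 20, 13, 6, so Column commits to X. Subgame-perfect outcome: (C, X) with payoffs (6, 20).
Now find the simultaneous Nash equilibrium.
Player I's best replies: W→C; X→C; Y→A; Z→D.
Column's best replies: A→Z; B→X; C→X; D→W.
Only (C, X) has each player best-responding; Nash payoffs (6, 20).
Sequential outcome (C, X) coincides with the Nash profile (C, X).

yes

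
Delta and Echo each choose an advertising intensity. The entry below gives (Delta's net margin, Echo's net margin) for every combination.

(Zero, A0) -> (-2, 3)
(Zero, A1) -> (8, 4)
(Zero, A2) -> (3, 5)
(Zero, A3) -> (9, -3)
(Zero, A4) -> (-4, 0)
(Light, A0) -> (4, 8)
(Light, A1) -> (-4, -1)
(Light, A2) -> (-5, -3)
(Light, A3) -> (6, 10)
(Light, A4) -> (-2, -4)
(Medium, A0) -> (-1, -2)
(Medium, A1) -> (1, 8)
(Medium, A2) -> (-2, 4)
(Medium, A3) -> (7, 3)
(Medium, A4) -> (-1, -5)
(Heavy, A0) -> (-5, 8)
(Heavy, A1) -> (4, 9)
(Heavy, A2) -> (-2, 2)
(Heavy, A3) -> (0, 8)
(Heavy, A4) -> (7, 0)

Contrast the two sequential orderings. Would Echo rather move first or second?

second

If Delta leads: Echo's best replies are Zero→A2, Light→A3, Medium→A1, Heavy→A1; Delta's induced payoffs 3, 6, 1, 4; outcome (Light, A3), payoffs (6, 10).
If Echo leads: Delta's best replies are A0→Light, A1→Zero, A2→Zero, A3→Zero, A4→Heavy; Echo's induced payoffs 8, 4, 5, -3, 0; outcome (Light, A0), payoffs (4, 8).
Echo gets 8 moving first and 10 moving second, so Echo prefers to move second.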